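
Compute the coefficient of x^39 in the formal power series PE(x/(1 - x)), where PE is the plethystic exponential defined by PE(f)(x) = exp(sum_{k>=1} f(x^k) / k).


For f(x) = x/(1 - x) we have
sum_{k>=1} f(x^k) / k = sum_{k>=1} (1/k) * x^k / (1 - x^k) = sum_{k, m >= 1} x^(k m) / k,
which after exponentiating simplifies to
PE(x/(1 - x)) = prod_{k>=1} 1 / (1 - x^k).
This is the generating function for the partition function p(n), so the coefficient of x^39 is p(39).
Computing p(39) by dynamic programming over parts 1, 2, ..., 39: p(39) = 31185.

31185


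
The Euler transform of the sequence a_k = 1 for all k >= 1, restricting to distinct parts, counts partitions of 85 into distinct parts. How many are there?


Partitions of 85 into distinct parts can be computed via generating function.
Product (1+x)(1+x^2)(1+x^3)...
The coefficient of x^85 = 121792

121792


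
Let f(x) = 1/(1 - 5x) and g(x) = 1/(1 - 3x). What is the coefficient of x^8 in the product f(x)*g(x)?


The coefficient of x^n in f*g is the Cauchy product: sum_{k=0}^{n} a^k * b^(n-k).
With a=5, b=3, n=8:
sum_{k=0}^{8} 5^k * 3^(8-k)
= 966721

966721


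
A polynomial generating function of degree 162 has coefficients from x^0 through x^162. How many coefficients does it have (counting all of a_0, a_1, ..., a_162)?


A polynomial of degree 162 takes the form a_0 + a_1 x + ... + a_162 x^162.
The number of coefficients is 162 + 1 = 163.

163


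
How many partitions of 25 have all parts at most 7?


Using the generating function (1-x)^(-1)(1-x^2)^(-1)...(1-x^7)^(-1),
the coefficient of x^25 counts these restricted partitions.
Result = 860

860


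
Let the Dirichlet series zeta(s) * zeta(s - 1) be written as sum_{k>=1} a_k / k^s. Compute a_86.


Convolution gives a_k = sum_{d | k} d * 1 = sum_{d | k} d = sigma(k), the sum of positive divisors of k.
For k = 86, the divisors are 1, 2, 43, 86, so
sigma(86) = 1 + 2 + 43 + 86 = 132.

132


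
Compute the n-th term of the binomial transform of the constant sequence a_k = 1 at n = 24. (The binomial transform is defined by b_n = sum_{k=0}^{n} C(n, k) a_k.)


With a_k = 1 for all k, b_n = sum_{k=0}^{n} C(n, k) = 2^n by the binomial theorem.
For n = 24: 2^24 = 16777216.

16777216


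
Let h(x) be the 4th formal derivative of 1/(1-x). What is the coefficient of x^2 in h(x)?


Differentiating 4 times: d^4/dx^4 [1/(1-x)] = 4!/(1-x)^5.
The expansion 1/(1-x)^5 = sum_{k>=0} C(k+4, 4) x^k, so the coefficient of x^n in 4!/(1-x)^5 is 4! * C(n+4, 4).
For n = 2: 24 * C(6, 4) = 24 * 15 = 360

360


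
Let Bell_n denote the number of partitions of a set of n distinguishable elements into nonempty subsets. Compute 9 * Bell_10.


Bell_10 can be computed from the Bell triangle or from Dobinski's identity Bell_n = (1/e) * sum_{k>=0} k^n / k!.
Computing Bell_10 = 115975.
Then 9 * 115975 = 1043775.

1043775


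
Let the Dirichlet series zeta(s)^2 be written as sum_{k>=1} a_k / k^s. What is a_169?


The Dirichlet convolution of the constant function 1 with itself gives (1 * 1)(k) = sum_{d | k} 1 = d(k), the number of positive divisors of k.
Since zeta(s) = sum_{k>=1} 1/k^s, we have zeta(s)^2 = sum_{k>=1} d(k)/k^s, so a_k = d(k).
For k = 169: the divisors are 1, 13, 169.
Count = 3.

3


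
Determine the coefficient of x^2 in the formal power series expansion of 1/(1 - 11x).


The geometric series identity gives 1/(1 - c x) = sum_{k>=0} c^k x^k, so the coefficient of x^k is c^k.
Here c = 11 and k = 2.
Computing: 11^2 = 121

121


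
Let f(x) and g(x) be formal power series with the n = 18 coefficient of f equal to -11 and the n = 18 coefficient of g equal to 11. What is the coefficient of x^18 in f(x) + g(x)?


Addition of formal power series is termwise.
The coefficient of x^18 in f + g = -11 + 11
= 0

0


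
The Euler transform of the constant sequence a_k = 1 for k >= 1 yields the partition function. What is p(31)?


The Euler transform converts the sequence a_k = 1 into the number of integer partitions.
Using the recurrence or dynamic programming:
p(31) = 6842

6842


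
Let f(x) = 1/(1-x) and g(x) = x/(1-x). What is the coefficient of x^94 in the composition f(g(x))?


First simplify the composition: f(g(x)) = 1/(1 - x/(1-x)) = (1-x)/((1-x) - x) = (1-x)/(1-2x).
Now extract the coefficient. Write (1-x)/(1-2x) = 1/(1-2x) - x/(1-2x).
The coefficient of x^n in 1/(1-2x) is 2^n, and in x/(1-2x) is 2^(n-1) (for n >= 1).
So the coefficient of x^94 is 2^94 - 2^93 = 19807040628566084398385987584 - 9903520314283042199192993792 = 9903520314283042199192993792.

9903520314283042199192993792


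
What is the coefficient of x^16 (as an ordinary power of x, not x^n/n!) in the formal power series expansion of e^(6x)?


The exponential series is e^y = sum_{k>=0} y^k / k!. Substituting y = 6x gives
e^(6x) = sum_{k>=0} 6^k x^k / k!.
So the coefficient of x^n is a^n/n! with a = 6, n = 16:
6^16 / 16! = 2821109907456/20922789888000 = 118098/875875

118098/875875


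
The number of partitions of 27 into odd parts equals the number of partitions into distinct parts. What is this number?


Computing partitions of 27 into odd parts (1, 3, 5, ...):
Using the generating function prod_{k>=0} 1/(1-x^(2k+1)),
the count is 192

192


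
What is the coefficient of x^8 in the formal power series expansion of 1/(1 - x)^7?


The expansion 1/(1 - x)^r = sum_{k>=0} C(k + r - 1, r - 1) x^k follows from the multiset / negative-binomial theorem (or from repeated differentiation of the geometric series).
For r = 7 and k = 8:
C(14, 6) = 87178291200 / (720 * 40320) = 3003.

3003


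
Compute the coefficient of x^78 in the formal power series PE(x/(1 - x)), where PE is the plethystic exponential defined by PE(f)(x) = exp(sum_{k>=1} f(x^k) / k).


For f(x) = x/(1 - x) we have
sum_{k>=1} f(x^k) / k = sum_{k>=1} (1/k) * x^k / (1 - x^k) = sum_{k, m >= 1} x^(k m) / k,
which after exponentiating simplifies to
PE(x/(1 - x)) = prod_{k>=1} 1 / (1 - x^k).
This is the generating function for the partition function p(n), so the coefficient of x^78 is p(78).
Computing p(78) by dynamic programming over parts 1, 2, ..., 78: p(78) = 12132164.

12132164


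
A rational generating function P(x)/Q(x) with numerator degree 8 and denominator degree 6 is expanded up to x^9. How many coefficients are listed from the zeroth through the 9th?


Expanding up to x^9 gives the coefficients for x^0, x^1, ..., x^9.
That is 9 + 1 = 10 coefficients in total.

10


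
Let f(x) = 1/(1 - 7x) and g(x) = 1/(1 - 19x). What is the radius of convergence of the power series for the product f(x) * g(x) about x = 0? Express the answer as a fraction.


The radius of 1/(1 - 7x) is 1/7 (nearest singularity at x = 1/7), and the radius of 1/(1 - 19x) is 1/19.
The product f(x)*g(x) = 1/((1 - 7x)(1 - 19x)) has singularities at both 1/7 and 1/19, so its radius of convergence is the distance to the nearest one:
min(1/7, 1/19) = 1/19.

1/19


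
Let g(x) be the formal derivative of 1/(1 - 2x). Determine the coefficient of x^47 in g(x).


Differentiate termwise: d/dx sum_{k>=0} 2^k x^k = sum_{k>=1} k 2^k x^(k-1) = sum_{j>=0} (j+1) 2^(j+1) x^j.
Equivalently, d/dx [1/(1 - 2x)] = 2/(1 - 2x)^2.
For j = 47: 48 * 2^48 = 48 * 281474976710656 = 13510798882111488.

13510798882111488


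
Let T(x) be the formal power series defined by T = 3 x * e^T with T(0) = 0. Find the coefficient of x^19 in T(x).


Apply the Lagrange inversion formula: if T = 3 x * phi(T) with phi(t) = e^t, then
[x^n] T = 3^n * (1/n) [t^(n-1)] phi(t)^n = 3^n * (1/n) [t^(n-1)] e^(n t) = 3^n * (1/n) * n^(n-1) / (n-1)! = 3^n * n^(n-1) / n!.
When c = 1 this is the Cayley count of rooted labeled trees on n vertices, divided by n!.
For n = 19: 3^19 * 19^18 / 19! = 1162261467 * 104127350297911241532841/121645100408832000 = 970834090696004352832536033/975822848000.

970834090696004352832536033/975822848000


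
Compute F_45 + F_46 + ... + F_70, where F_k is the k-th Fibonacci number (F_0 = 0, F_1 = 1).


Use the identity sum_{k=0}^{N} F_k = F_{N+2} - 1 (which follows from F_{k+2} - F_{k+1} = F_k). Then
sum_{k=45}^{70} F_k = (F_{72} - 1) - (F_{46} - 1) = F_{72} - F_{46}.
Computing: F_{72} = 498454011879264, F_{46} = 1836311903, so
Sum = 498454011879264 - 1836311903 = 498452175567361.

498452175567361


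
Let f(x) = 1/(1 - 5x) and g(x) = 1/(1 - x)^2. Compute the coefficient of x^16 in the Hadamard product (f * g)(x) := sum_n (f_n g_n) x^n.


f has coefficients f_k = 5^k. For g = 1/(1 - x)^2 the coefficient is g_k = C(k + 1, 1) = k + 1. The Hadamard coefficient is (f * g)_k = 5^k * (k + 1).
For k = 16: 5^16 * 17 = 152587890625 * 17 = 2593994140625.

2593994140625


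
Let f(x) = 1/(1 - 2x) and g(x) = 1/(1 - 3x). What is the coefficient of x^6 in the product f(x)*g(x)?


The coefficient of x^n in f*g is the Cauchy product: sum_{k=0}^{n} a^k * b^(n-k).
With a=2, b=3, n=6:
sum_{k=0}^{6} 2^k * 3^(6-k)
= 2059

2059


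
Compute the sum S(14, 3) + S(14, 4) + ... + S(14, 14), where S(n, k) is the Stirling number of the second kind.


By definition, S(n, k) counts partitions of an n-set into exactly k nonempty blocks.
Computing row n = 14 for k = 3..14:
S(14, k): 788970, 10391745, 40075035, 63436373, 49329280, 20912320, 5135130, 752752, 66066, 3367, 91, 1
Sum = 190891130.

190891130


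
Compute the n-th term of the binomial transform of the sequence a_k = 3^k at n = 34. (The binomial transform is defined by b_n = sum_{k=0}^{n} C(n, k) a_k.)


With a_k = 3^k, b_n = sum_{k=0}^{n} C(n, k) 3^k = (1 + 3)^n by the binomial theorem.
For n = 34: (1 + 3)^34 = 4^34 = 295147905179352825856.

295147905179352825856


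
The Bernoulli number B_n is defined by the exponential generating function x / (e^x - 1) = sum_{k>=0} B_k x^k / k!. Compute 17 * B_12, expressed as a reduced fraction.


Bernoulli numbers can also be computed recursively via B_0 = 1 and sum_{j=0}^{m} C(m+1, j) B_j = 0 for m >= 1. Odd-index Bernoulli numbers vanish for k >= 3.
Computing B_12 = -691/2730, so 17 * B_12 = 17 * -691/2730 = -11747/2730.

-11747/2730


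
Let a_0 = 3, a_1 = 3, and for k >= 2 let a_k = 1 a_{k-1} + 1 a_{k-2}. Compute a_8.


Iterating the recurrence forward:
a_0 = 3
a_1 = 3
a_2 = 1*3 + 1*3 = 6
a_3 = 1*6 + 1*3 = 9
a_4 = 1*9 + 1*6 = 15
a_5 = 1*15 + 1*9 = 24
a_6 = 1*24 + 1*15 = 39
a_7 = 1*39 + 1*24 = 63
a_8 = 1*63 + 1*39 = 102
So a_8 = 102.

102


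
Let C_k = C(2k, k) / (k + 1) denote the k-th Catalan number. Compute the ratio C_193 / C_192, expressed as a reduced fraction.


Using C_k = (2k)! / (k! (k+1)!), the ratio C_{k+1}/C_k simplifies to
C_{k+1}/C_k = [(2k+2)! / ((k+1)! (k+2)!)] * [k! (k+1)! / (2k)!]
 = (2k+2)(2k+1) / ((k+1)(k+2)) = 2(2k+1) / (k+2).
For k = 192: 2(2*192 + 1) / (192 + 2) = 770/194 = 385/97.

385/97


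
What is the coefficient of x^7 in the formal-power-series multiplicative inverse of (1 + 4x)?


The inverse is 1/(1 + 4x). Apply the geometric identity 1/(1 - y) = sum_{k>=0} y^k with y = -4x:
1/(1 + 4x) = sum_{k>=0} (-4)^k x^k.
So the coefficient of x^7 is (-4)^7 = -16384.

-16384


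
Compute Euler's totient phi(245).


phi(n) counts integers in [1, n] coprime to n. Using the multiplicative formula phi(n) = n * prod_{p | n} (1 - 1/p):
245 = 5 * 7^2, so
phi(245) = 245 * (1 - 1/5) * (1 - 1/7) = 168.

168


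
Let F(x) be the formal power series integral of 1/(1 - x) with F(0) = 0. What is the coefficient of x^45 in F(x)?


1/(1 - x) = sum_{k>=0} x^k. Integrating termwise and using F(0) = 0 gives
F(x) = sum_{k>=0} x^(k+1) / (k+1) = sum_{m>=1} x^m / m = -ln(1 - x).
So the coefficient of x^45 is 1/45 = 1/45.

1/45


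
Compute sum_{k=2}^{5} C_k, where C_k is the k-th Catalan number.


C_2 through C_5: 2, 5, 14, 42
Sum = 2 + 5 + 14 + 42
= 63

63


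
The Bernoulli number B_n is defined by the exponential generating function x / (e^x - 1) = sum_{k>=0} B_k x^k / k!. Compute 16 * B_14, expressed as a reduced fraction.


Bernoulli numbers can also be computed recursively via B_0 = 1 and sum_{j=0}^{m} C(m+1, j) B_j = 0 for m >= 1. Odd-index Bernoulli numbers vanish for k >= 3.
Computing B_14 = 7/6, so 16 * B_14 = 16 * 7/6 = 56/3.

56/3


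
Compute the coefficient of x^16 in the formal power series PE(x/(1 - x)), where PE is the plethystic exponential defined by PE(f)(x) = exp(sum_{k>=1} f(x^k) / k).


For f(x) = x/(1 - x) we have
sum_{k>=1} f(x^k) / k = sum_{k>=1} (1/k) * x^k / (1 - x^k) = sum_{k, m >= 1} x^(k m) / k,
which after exponentiating simplifies to
PE(x/(1 - x)) = prod_{k>=1} 1 / (1 - x^k).
This is the generating function for the partition function p(n), so the coefficient of x^16 is p(16).
Computing p(16) by dynamic programming over parts 1, 2, ..., 16: p(16) = 231.

231


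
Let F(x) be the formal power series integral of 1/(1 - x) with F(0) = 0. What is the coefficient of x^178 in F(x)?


1/(1 - x) = sum_{k>=0} x^k. Integrating termwise and using F(0) = 0 gives
F(x) = sum_{k>=0} x^(k+1) / (k+1) = sum_{m>=1} x^m / m = -ln(1 - x).
So the coefficient of x^178 is 1/178 = 1/178.

1/178


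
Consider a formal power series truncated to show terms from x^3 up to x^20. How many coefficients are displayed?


From x^3 to x^20 inclusive, the count is 20 - 3 + 1 = 18.

18


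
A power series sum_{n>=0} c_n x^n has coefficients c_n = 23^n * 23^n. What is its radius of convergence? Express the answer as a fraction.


By the root test (Cauchy-Hadamard), the radius is R = 1 / limsup_n |c_n|^(1/n).
Here |c_n|^(1/n) = (23^n * 23^n)^(1/n) = 23 * 23 = 529 for all n.
So R = 1/529 = 1/529.

1/529


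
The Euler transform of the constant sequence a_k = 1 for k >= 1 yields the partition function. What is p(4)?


The Euler transform converts the sequence a_k = 1 into the number of integer partitions.
Using the recurrence or dynamic programming:
p(4) = 5

5


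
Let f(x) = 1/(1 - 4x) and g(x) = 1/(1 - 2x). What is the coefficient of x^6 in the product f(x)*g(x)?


The coefficient of x^n in f*g is the Cauchy product: sum_{k=0}^{n} a^k * b^(n-k).
With a=4, b=2, n=6:
sum_{k=0}^{6} 4^k * 2^(6-k)
= 8128

8128


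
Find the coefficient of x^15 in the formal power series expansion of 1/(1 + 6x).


Write 1/(1 + c x) = 1/(1 - (-c) x) and apply the geometric-series identity
1/(1 - y) = sum_{k>=0} y^k to get 1/(1 + c x) = sum_{k>=0} (-c)^k x^k.
So the coefficient of x^k is (-c)^k = (-1)^k * c^k.
Here c = 6 and k = 15:
(-6)^15 = -1 * 470184984576 = -470184984576

-470184984576


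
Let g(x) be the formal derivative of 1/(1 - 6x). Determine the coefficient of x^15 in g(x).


Differentiate termwise: d/dx sum_{k>=0} 6^k x^k = sum_{k>=1} k 6^k x^(k-1) = sum_{j>=0} (j+1) 6^(j+1) x^j.
Equivalently, d/dx [1/(1 - 6x)] = 6/(1 - 6x)^2.
For j = 15: 16 * 6^16 = 16 * 2821109907456 = 45137758519296.

45137758519296


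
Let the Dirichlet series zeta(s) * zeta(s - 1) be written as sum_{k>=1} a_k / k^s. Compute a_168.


Convolution gives a_k = sum_{d | k} d * 1 = sum_{d | k} d = sigma(k), the sum of positive divisors of k.
For k = 168, the divisors are 1, 2, 3, 4, 6, 7, 8, 12, 14, 21, 24, 28, 42, 56, 84, 168, so
sigma(168) = 1 + 2 + 3 + 4 + 6 + 7 + 8 + 12 + 14 + 21 + 24 + 28 + 42 + 56 + 84 + 168 = 480.

480


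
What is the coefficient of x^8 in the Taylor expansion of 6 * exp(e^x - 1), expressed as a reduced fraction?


exp(e^x - 1) = sum_{k>=0} Bell_k x^k / k!, where Bell_k is the k-th Bell number.
So the coefficient of x^8 is 6 * Bell_8 / 8!.
Computing: Bell_8 = 4140 and 8! = 40320, giving
6 * 4140/40320 = 69/112.

69/112


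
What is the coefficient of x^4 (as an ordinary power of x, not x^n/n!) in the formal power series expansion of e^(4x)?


The exponential series is e^y = sum_{k>=0} y^k / k!. Substituting y = 4x gives
e^(4x) = sum_{k>=0} 4^k x^k / k!.
So the coefficient of x^n is a^n/n! with a = 4, n = 4:
4^4 / 4! = 256/24 = 32/3

32/3


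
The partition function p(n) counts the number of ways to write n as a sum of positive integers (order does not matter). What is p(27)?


Using the generating function prod_{k>=1} 1/(1-x^k), we compute p(27).
By dynamic programming over parts 1 through 27:
p(27) = 3010

3010


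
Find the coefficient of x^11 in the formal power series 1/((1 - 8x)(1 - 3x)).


By partial fractions or Cauchy convolution:
The coefficient equals sum_{k=0}^{11} 8^k * 3^(11-k).
= 13743789059

13743789059


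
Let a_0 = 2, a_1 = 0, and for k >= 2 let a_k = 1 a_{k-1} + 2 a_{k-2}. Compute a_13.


Iterating the recurrence forward:
a_0 = 2
a_1 = 0
a_2 = 1*0 + 2*2 = 4
a_3 = 1*4 + 2*0 = 4
a_4 = 1*4 + 2*4 = 12
a_5 = 1*12 + 2*4 = 20
a_6 = 1*20 + 2*12 = 44
a_7 = 1*44 + 2*20 = 84
a_8 = 1*84 + 2*44 = 172
a_9 = 1*172 + 2*84 = 340
a_10 = 1*340 + 2*172 = 684
a_11 = 1*684 + 2*340 = 1364
a_12 = 1*1364 + 2*684 = 2732
a_13 = 1*2732 + 2*1364 = 5460
So a_13 = 5460.

5460


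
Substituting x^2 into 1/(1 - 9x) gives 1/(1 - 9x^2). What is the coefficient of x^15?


Since 1/(1 - 9x^2) only has even powers of x,
the coefficient of x^15 (odd) is 0.

0


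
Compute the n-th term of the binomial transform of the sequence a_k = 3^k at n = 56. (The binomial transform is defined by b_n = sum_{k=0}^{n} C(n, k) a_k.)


With a_k = 3^k, b_n = sum_{k=0}^{n} C(n, k) 3^k = (1 + 3)^n by the binomial theorem.
For n = 56: (1 + 3)^56 = 4^56 = 5192296858534827628530496329220096.

5192296858534827628530496329220096


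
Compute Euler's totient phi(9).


phi(n) counts integers in [1, n] coprime to n. Using the multiplicative formula phi(n) = n * prod_{p | n} (1 - 1/p):
9 = 3^2, so
phi(9) = 9 * (1 - 1/3) = 6.

6


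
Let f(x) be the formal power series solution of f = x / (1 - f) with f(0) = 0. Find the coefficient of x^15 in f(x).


Apply Lagrange inversion: f = x * phi(f) with phi(t) = 1/(1 - t), so
[x^n] f = (1/n) [t^(n-1)] phi(t)^n = (1/n) [t^(n-1)] (1 - t)^(-n) = (1/n) C(2n - 2, n - 1) = C_{n-1}.
For n = 15: C_14 = C(28, 14) / 15 = 40116600/15 = 2674440 = 2674440.

2674440


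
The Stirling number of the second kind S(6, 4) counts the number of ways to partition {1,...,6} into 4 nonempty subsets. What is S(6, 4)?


Using the explicit formula S(n,k) = (1/k!) sum_{j=0}^{k} (-1)^(k-j) C(k,j) j^n:
S(6, 4) = 65
Equivalently, S(n,k) is n! times the coefficient of x^n in the EGF (e^x - 1)^k / k!.

65


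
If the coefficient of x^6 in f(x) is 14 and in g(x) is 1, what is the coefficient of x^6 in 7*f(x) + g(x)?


Scalar multiplication scales coefficients: 7 * 14 = 98.
Then add the g coefficient: 98 + 1
= 99

99


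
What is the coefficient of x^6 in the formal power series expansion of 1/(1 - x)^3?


The expansion 1/(1 - x)^r = sum_{k>=0} C(k + r - 1, r - 1) x^k follows from the multiset / negative-binomial theorem (or from repeated differentiation of the geometric series).
For r = 3 and k = 6:
C(8, 2) = 40320 / (2 * 720) = 28.

28


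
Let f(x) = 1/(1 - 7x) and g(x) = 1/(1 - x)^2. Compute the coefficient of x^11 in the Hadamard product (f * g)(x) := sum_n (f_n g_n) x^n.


f has coefficients f_k = 7^k. For g = 1/(1 - x)^2 the coefficient is g_k = C(k + 1, 1) = k + 1. The Hadamard coefficient is (f * g)_k = 7^k * (k + 1).
For k = 11: 7^11 * 12 = 1977326743 * 12 = 23727920916.

23727920916


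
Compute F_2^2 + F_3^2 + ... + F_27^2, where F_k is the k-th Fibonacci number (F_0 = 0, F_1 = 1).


There is a standard identity sum_{k=0}^{N} F_k^2 = F_N * F_{N+1} (proved inductively from the telescoping relation F_k^2 = F_k F_{k+1} - F_{k-1} F_k). Then
sum_{k=2}^{27} F_k^2 = F_27 F_28 - F_1 F_2.
Computing: F_27 = 196418, F_28 = 317811, F_1 = 1, F_2 = 1.
Sum = 196418 * 317811 - 1 * 1 = 62423800997.

62423800997


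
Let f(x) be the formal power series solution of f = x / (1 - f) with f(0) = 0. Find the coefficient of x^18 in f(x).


Apply Lagrange inversion: f = x * phi(f) with phi(t) = 1/(1 - t), so
[x^n] f = (1/n) [t^(n-1)] phi(t)^n = (1/n) [t^(n-1)] (1 - t)^(-n) = (1/n) C(2n - 2, n - 1) = C_{n-1}.
For n = 18: C_17 = C(34, 17) / 18 = 2333606220/18 = 129644790 = 129644790.

129644790


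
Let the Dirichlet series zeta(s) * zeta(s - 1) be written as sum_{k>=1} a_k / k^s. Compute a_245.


Convolution gives a_k = sum_{d | k} d * 1 = sum_{d | k} d = sigma(k), the sum of positive divisors of k.
For k = 245, the divisors are 1, 5, 7, 35, 49, 245, so
sigma(245) = 1 + 5 + 7 + 35 + 49 + 245 = 342.

342


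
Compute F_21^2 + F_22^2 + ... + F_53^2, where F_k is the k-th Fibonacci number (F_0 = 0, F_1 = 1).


There is a standard identity sum_{k=0}^{N} F_k^2 = F_N * F_{N+1} (proved inductively from the telescoping relation F_k^2 = F_k F_{k+1} - F_{k-1} F_k). Then
sum_{k=21}^{53} F_k^2 = F_53 F_54 - F_20 F_21.
Computing: F_53 = 53316291173, F_54 = 86267571272, F_20 = 6765, F_21 = 10946.
Sum = 53316291173 * 86267571272 - 6765 * 10946 = 4599466948725407932366.

4599466948725407932366


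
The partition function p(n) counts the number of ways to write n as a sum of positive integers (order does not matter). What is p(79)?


Using the generating function prod_{k>=1} 1/(1-x^k), we compute p(79).
By dynamic programming over parts 1 through 79:
p(79) = 13848650

13848650


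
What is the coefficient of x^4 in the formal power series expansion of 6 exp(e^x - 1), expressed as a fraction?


exp(e^x - 1) is the exponential generating function for the Bell numbers Bell_k: exp(e^x - 1) = sum_{k>=0} Bell_k x^k / k!.
So the coefficient of x^4 in 6 exp(e^x - 1) is 6 Bell_4 / 4!.
Computing: Bell_4 = 15 and 4! = 24, giving
6 * 15/24 = 15/4.

15/4


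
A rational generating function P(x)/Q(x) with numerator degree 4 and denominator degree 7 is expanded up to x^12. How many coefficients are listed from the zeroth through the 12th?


Expanding up to x^12 gives the coefficients for x^0, x^1, ..., x^12.
That is 12 + 1 = 13 coefficients in total.

13


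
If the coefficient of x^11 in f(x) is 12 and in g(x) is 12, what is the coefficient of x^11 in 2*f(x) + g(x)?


Scalar multiplication scales coefficients: 2 * 12 = 24.
Then add the g coefficient: 24 + 12
= 36

36


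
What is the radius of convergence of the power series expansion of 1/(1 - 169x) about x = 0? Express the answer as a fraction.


Expanding 1/(1 - 169x) = sum_{k>=0} 169^k x^k, the series converges when |169x| < 1, i.e., |x| < 1/169.
So the radius of convergence is 1/169 = 1/169.

1/169


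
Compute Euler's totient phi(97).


phi(n) counts integers in [1, n] coprime to n. Using the multiplicative formula phi(n) = n * prod_{p | n} (1 - 1/p):
97 = 97, so
phi(97) = 97 * (1 - 1/97) = 96.

96


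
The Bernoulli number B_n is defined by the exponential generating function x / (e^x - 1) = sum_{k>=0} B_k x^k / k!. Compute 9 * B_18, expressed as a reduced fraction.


Bernoulli numbers can also be computed recursively via B_0 = 1 and sum_{j=0}^{m} C(m+1, j) B_j = 0 for m >= 1. Odd-index Bernoulli numbers vanish for k >= 3.
Computing B_18 = 43867/798, so 9 * B_18 = 9 * 43867/798 = 131601/266.

131601/266


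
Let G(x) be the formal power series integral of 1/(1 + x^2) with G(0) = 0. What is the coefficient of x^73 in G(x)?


1/(1 + x^2) = sum_{j>=0} (-1)^j x^(2j). Integrating termwise with G(0) = 0:
G(x) = sum_{j>=0} (-1)^j x^(2j+1) / (2j+1) = arctan(x).
Only odd powers are nonzero. For x^73 write 73 = 2*36 + 1, giving
(-1)^36 / 73 = 1/73 = 1/73.

1/73


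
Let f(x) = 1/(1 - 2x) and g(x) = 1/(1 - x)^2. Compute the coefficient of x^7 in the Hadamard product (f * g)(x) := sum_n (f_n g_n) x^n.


f has coefficients f_k = 2^k. For g = 1/(1 - x)^2 the coefficient is g_k = C(k + 1, 1) = k + 1. The Hadamard coefficient is (f * g)_k = 2^k * (k + 1).
For k = 7: 2^7 * 8 = 128 * 8 = 1024.

1024


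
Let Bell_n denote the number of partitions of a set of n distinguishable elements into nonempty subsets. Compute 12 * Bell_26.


Bell_26 can be computed from the Bell triangle or from Dobinski's identity Bell_n = (1/e) * sum_{k>=0} k^n / k!.
Computing Bell_26 = 49631246523618756274.
Then 12 * 49631246523618756274 = 595574958283425075288.

595574958283425075288


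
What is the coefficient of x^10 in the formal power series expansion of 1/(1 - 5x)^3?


The general identity 1/(1 - c x)^r = sum_{k>=0} c^k C(k + r - 1, r - 1) x^k follows by substituting y = c x into 1/(1 - y)^r = sum_{k>=0} C(k + r - 1, r - 1) y^k.
For c = 5, r = 3, k = 10:
5^10 * C(12, 2) = 9765625 * 66 = 644531250.

644531250


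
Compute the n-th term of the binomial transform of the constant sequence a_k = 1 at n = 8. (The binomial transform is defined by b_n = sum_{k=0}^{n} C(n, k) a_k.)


With a_k = 1 for all k, b_n = sum_{k=0}^{n} C(n, k) = 2^n by the binomial theorem.
For n = 8: 2^8 = 256.

256


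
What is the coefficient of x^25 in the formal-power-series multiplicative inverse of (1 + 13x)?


The inverse is 1/(1 + 13x). Apply the geometric identity 1/(1 - y) = sum_{k>=0} y^k with y = -13x:
1/(1 + 13x) = sum_{k>=0} (-13)^k x^k.
So the coefficient of x^25 is (-13)^25 = -7056410014866816666030739693.

-7056410014866816666030739693


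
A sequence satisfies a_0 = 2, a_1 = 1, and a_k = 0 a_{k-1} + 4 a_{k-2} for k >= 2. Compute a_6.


The characteristic equation is t^2 - 0 t - 4 = 0, with roots r_1 = 2 and r_2 = -2 (so c_1 = r_1 + r_2, c_2 = -r_1 r_2 as required).
One can use the closed form a_n = A r_1^n + B r_2^n, but direct iteration is more reliable:
a_0 = 2, a_1 = 1, a_2 = 8, a_3 = 4, a_4 = 32, a_5 = 16, a_6 = 128.
So a_6 = 128.

128


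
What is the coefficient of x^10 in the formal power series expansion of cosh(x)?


The Maclaurin series is cosh(t) = sum_{m>=0} t^(2m) / (2m)!, so substituting t = x, only even powers of x are nonzero, with coefficient of x^(2m) equal to 1 / (2m)!.
For x^10 the coefficient is 1/10! = 1/3628800 = 1/3628800.

1/3628800


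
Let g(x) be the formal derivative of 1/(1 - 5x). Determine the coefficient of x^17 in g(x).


Differentiate termwise: d/dx sum_{k>=0} 5^k x^k = sum_{k>=1} k 5^k x^(k-1) = sum_{j>=0} (j+1) 5^(j+1) x^j.
Equivalently, d/dx [1/(1 - 5x)] = 5/(1 - 5x)^2.
For j = 17: 18 * 5^18 = 18 * 3814697265625 = 68664550781250.

68664550781250


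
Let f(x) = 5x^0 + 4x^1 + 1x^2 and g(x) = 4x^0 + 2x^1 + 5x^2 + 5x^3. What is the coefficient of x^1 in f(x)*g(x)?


Cauchy product at x^1:
5*2 + 4*4
= 26

26


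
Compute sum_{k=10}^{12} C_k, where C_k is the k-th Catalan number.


C_10 through C_12: 16796, 58786, 208012
Sum = 16796 + 58786 + 208012
= 283594

283594


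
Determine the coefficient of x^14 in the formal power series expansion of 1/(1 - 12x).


The geometric series identity gives 1/(1 - c x) = sum_{k>=0} c^k x^k, so the coefficient of x^k is c^k.
Here c = 12 and k = 14.
Computing: 12^14 = 1283918464548864

1283918464548864


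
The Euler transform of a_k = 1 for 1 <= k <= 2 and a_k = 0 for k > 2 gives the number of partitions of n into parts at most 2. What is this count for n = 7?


Partitions of 7 into parts at most 2:
Using generating function (1-x)^(-1)(1-x^2)^(-1),
the coefficient of x^7 = 4

4


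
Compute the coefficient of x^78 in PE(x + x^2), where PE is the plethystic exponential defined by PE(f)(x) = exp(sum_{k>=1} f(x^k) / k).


With f(x) = x + x^2, the exponent is sum_{k>=1} (x^k + x^(2k)) / k = -ln(1 - x) - ln(1 - x^2). Exponentiating:
PE(x + x^2) = 1 / ((1 - x)(1 - x^2)).
This is the generating function for partitions of n into parts of size 1 or 2. The number of 2's can be any j in 0..39, and the rest are 1's, so
[x^78] = floor(78/2) + 1 = 40.

40


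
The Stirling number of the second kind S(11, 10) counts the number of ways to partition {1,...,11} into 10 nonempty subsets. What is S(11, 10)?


Using the explicit formula S(n,k) = (1/k!) sum_{j=0}^{k} (-1)^(k-j) C(k,j) j^n:
S(11, 10) = 55
Equivalently, S(n,k) is n! times the coefficient of x^n in the EGF (e^x - 1)^k / k!.

55


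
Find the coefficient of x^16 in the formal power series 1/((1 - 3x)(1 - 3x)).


By partial fractions or Cauchy convolution:
The coefficient equals sum_{k=0}^{16} 3^k * 3^(16-k).
= 731794257

731794257


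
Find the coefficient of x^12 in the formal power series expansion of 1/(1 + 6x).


Write 1/(1 + c x) = 1/(1 - (-c) x) and apply the geometric-series identity
1/(1 - y) = sum_{k>=0} y^k to get 1/(1 + c x) = sum_{k>=0} (-c)^k x^k.
So the coefficient of x^k is (-c)^k = (-1)^k * c^k.
Here c = 6 and k = 12:
(-6)^12 = 1 * 2176782336 = 2176782336

2176782336


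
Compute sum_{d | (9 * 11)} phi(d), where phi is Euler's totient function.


First, 9 * 11 = 99. One classical identity is sum_{d | n} phi(d) = n (each k in [1, n] has a unique gcd with n, and among the k's with gcd(k, n) = n/d there are phi(d) of them). So the sum equals 99. We also verify directly:
Divisors of 99: 1, 3, 9, 11, 33, 99.
phi values: 1, 2, 6, 10, 20, 60.
Sum = 99.

99


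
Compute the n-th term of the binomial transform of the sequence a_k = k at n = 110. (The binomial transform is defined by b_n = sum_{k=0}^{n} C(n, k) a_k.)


With a_k = k, b_n = sum_{k=0}^{n} C(n, k) k. Using k * C(n, k) = n * C(n-1, k-1) gives b_n = n * sum_{k>=1} C(n-1, k-1) = n * 2^(n-1).
For n = 110: 110 * 2^109 = 110 * 649037107316853453566312041152512 = 71394081804853879892294324526776320.

71394081804853879892294324526776320


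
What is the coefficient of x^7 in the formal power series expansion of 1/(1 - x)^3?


The expansion 1/(1 - x)^r = sum_{k>=0} C(k + r - 1, r - 1) x^k follows from the multiset / negative-binomial theorem (or from repeated differentiation of the geometric series).
For r = 3 and k = 7:
C(9, 2) = 362880 / (2 * 5040) = 36.

36


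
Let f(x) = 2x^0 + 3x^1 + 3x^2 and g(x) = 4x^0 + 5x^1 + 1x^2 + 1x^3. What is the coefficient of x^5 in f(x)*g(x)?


Cauchy product at x^5:
3*1
= 3

3


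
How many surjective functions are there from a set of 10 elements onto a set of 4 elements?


By inclusion-exclusion on which target elements are missed, the number of surjections from an n-set onto a k-set is
surj(n, k) = sum_{j=0}^{k} (-1)^j C(k, j) (k - j)^n.
Equivalently surj(n, k) = k! * S(n, k), where S(n, k) is the Stirling number of the second kind.
For n = 10, k = 4:
S(10, 4) = 34105, so
surj = 4! * 34105 = 24 * 34105 = 818520.

818520


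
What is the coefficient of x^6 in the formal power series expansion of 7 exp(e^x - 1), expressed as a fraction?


exp(e^x - 1) is the exponential generating function for the Bell numbers Bell_k: exp(e^x - 1) = sum_{k>=0} Bell_k x^k / k!.
So the coefficient of x^6 in 7 exp(e^x - 1) is 7 Bell_6 / 6!.
Computing: Bell_6 = 203 and 6! = 720, giving
7 * 203/720 = 1421/720.

1421/720


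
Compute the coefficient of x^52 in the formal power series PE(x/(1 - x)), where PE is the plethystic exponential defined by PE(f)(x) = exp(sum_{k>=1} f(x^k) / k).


For f(x) = x/(1 - x) we have
sum_{k>=1} f(x^k) / k = sum_{k>=1} (1/k) * x^k / (1 - x^k) = sum_{k, m >= 1} x^(k m) / k,
which after exponentiating simplifies to
PE(x/(1 - x)) = prod_{k>=1} 1 / (1 - x^k).
This is the generating function for the partition function p(n), so the coefficient of x^52 is p(52).
Computing p(52) by dynamic programming over parts 1, 2, ..., 52: p(52) = 281589.

281589


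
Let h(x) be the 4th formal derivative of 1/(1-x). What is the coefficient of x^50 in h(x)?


Differentiating 4 times: d^4/dx^4 [1/(1-x)] = 4!/(1-x)^5.
The expansion 1/(1-x)^5 = sum_{k>=0} C(k+4, 4) x^k, so the coefficient of x^n in 4!/(1-x)^5 is 4! * C(n+4, 4).
For n = 50: 24 * C(54, 4) = 24 * 316251 = 7590024

7590024


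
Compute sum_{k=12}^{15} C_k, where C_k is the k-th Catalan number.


C_12 through C_15: 208012, 742900, 2674440, 9694845
Sum = 208012 + 742900 + 2674440 + 9694845
= 13320197

13320197


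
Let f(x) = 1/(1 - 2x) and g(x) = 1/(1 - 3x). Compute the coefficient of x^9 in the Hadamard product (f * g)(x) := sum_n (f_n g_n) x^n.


f has coefficients f_k = 2^k and g has coefficients g_k = 3^k, so the Hadamard product has coefficient (f*g)_k = 2^k * 3^k = 6^k.
For k = 9: 6^9 = 10077696.

10077696


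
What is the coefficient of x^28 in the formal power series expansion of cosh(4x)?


The Maclaurin series is cosh(t) = sum_{m>=0} t^(2m) / (2m)!, so substituting t = 4x, only even powers of x are nonzero, with coefficient of x^(2m) equal to 4^(2m) / (2m)!.
For x^28 the coefficient is 4^28/28! = 72057594037927936/304888344611713860501504000000 = 2147483648/9086380738369043484375.

2147483648/9086380738369043484375


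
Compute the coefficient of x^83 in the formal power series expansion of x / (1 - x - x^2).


Let f(x) = sum_{k>=0} a_k x^k. Multiplying f(x) * (1 - x - x^2) = x and matching coefficients gives a_0 = 0, a_1 = 1, and a_k = a_{k-1} + a_{k-2} for k >= 2. These are the Fibonacci numbers F_k.
Iterating from F_0 = 0, F_1 = 1:
F_0=0, F_1=1, F_2=1, F_3=2, F_4=3, F_5=5, F_6=8, F_7=13, F_8=21, F_9=34, ...
F_83 = 99194853094755497.

99194853094755497


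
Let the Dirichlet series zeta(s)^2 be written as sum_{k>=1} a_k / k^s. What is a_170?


The Dirichlet convolution of the constant function 1 with itself gives (1 * 1)(k) = sum_{d | k} 1 = d(k), the number of positive divisors of k.
Since zeta(s) = sum_{k>=1} 1/k^s, we have zeta(s)^2 = sum_{k>=1} d(k)/k^s, so a_k = d(k).
For k = 170: the divisors are 1, 2, 5, 10, 17, 34, 85, 170.
Count = 8.

8


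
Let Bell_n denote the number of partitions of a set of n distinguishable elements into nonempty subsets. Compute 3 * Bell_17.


Bell_17 can be computed from the Bell triangle or from Dobinski's identity Bell_n = (1/e) * sum_{k>=0} k^n / k!.
Computing Bell_17 = 82864869804.
Then 3 * 82864869804 = 248594609412.

248594609412


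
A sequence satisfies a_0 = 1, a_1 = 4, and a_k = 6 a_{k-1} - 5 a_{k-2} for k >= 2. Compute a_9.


The characteristic equation is t^2 - 6 t + 5 = 0, with roots r_1 = 5 and r_2 = 1 (so c_1 = r_1 + r_2, c_2 = -r_1 r_2 as required).
One can use the closed form a_n = A r_1^n + B r_2^n, but direct iteration is more reliable:
a_0 = 1, a_1 = 4, a_2 = 19, a_3 = 94, a_4 = 469, a_5 = 2344, a_6 = 11719, a_7 = 58594, a_8 = 292969, a_9 = 1464844.
So a_9 = 1464844.

1464844


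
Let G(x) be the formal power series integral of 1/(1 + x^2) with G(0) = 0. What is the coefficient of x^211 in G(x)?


1/(1 + x^2) = sum_{j>=0} (-1)^j x^(2j). Integrating termwise with G(0) = 0:
G(x) = sum_{j>=0} (-1)^j x^(2j+1) / (2j+1) = arctan(x).
Only odd powers are nonzero. For x^211 write 211 = 2*105 + 1, giving
(-1)^105 / 211 = -1/211 = -1/211.

-1/211


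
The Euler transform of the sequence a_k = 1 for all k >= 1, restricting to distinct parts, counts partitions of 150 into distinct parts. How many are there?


Partitions of 150 into distinct parts can be computed via generating function.
Product (1+x)(1+x^2)(1+x^3)...
The coefficient of x^150 = 19406016

19406016


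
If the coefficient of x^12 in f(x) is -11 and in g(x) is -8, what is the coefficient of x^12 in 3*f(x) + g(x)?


Scalar multiplication scales coefficients: 3 * -11 = -33.
Then add the g coefficient: -33 + -8
= -41

-41


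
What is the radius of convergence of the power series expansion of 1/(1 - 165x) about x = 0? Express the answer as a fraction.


Expanding 1/(1 - 165x) = sum_{k>=0} 165^k x^k, the series converges when |165x| < 1, i.e., |x| < 1/165.
So the radius of convergence is 1/165 = 1/165.

1/165


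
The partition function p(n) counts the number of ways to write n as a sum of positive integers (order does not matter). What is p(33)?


Using the generating function prod_{k>=1} 1/(1-x^k), we compute p(33).
By dynamic programming over parts 1 through 33:
p(33) = 10143

10143


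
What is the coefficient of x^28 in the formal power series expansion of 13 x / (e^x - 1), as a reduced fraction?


The exponential generating function for Bernoulli numbers is
x / (e^x - 1) = sum_{k>=0} B_k x^k / k!.
So the coefficient of x^28 in 13 x / (e^x - 1) is 13 B_28 / 28!.
Computing: B_28 = -23749461029/870, 28! = 304888344611713860501504000000, giving
13 * -23749461029/870 / 304888344611713860501504000000 = -3392780147/2914866591342758886113280000000.

-3392780147/2914866591342758886113280000000


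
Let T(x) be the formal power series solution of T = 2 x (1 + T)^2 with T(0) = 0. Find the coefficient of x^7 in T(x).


Apply the Lagrange inversion formula: if T = 2 x * phi(T) with phi(t) = (1 + t)^2, then [x^n] T = 2^n * (1/n) [t^(n-1)] phi(t)^n = 2^n * (1/n) [t^(n-1)] (1 + t)^(2n) = 2^n * (1/n) C(2n, n-1).
Using the identity C(2n, n-1) = C(2n, n) * n / (n+1), the unscaled factor equals C(2n, n) / (n+1) = C_n, the n-th Catalan number.
For n = 7: C_7 = C(14, 7) / 8 = 3432/8 = 429.
With the 2^7 = 128 factor, the coefficient is 128 * 429 = 54912.

54912


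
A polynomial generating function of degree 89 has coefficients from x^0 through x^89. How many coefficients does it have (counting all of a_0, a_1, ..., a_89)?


A polynomial of degree 89 takes the form a_0 + a_1 x + ... + a_89 x^89.
The number of coefficients is 89 + 1 = 90.

90


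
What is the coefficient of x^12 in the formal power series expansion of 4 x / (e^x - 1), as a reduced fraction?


The exponential generating function for Bernoulli numbers is
x / (e^x - 1) = sum_{k>=0} B_k x^k / k!.
So the coefficient of x^12 in 4 x / (e^x - 1) is 4 B_12 / 12!.
Computing: B_12 = -691/2730, 12! = 479001600, giving
4 * -691/2730 / 479001600 = -691/326918592000.

-691/326918592000


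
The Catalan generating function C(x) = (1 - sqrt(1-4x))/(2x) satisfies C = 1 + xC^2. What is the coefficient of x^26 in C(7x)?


Substituting x -> 7x scales the n-th coefficient by 7^n, so [x^26] C(7x) = 7^26 * C_26.
C_26 = C(2*26, 26)/(27) = 495918532948104/27 = 18367353072152.
So 7^26 * 18367353072152 = 9387480337647754305649 * 18367353072152 = 172423165819460974311085845758186648.

172423165819460974311085845758186648


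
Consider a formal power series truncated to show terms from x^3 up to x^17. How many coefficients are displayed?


From x^3 to x^17 inclusive, the count is 17 - 3 + 1 = 15.

15


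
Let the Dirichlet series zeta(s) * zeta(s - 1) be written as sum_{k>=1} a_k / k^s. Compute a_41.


Convolution gives a_k = sum_{d | k} d * 1 = sum_{d | k} d = sigma(k), the sum of positive divisors of k.
For k = 41, the divisors are 1, 41, so
sigma(41) = 1 + 41 = 42.

42


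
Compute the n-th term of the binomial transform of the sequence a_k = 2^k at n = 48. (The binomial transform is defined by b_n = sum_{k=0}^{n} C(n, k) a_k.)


With a_k = 2^k, b_n = sum_{k=0}^{n} C(n, k) 2^k = (1 + 2)^n by the binomial theorem.
For n = 48: (1 + 2)^48 = 3^48 = 79766443076872509863361.

79766443076872509863361


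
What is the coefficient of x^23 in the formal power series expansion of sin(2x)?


The Maclaurin series is sin(t) = sum_{k>=0} (-1)^k t^(2k+1) / (2k+1)!, so substituting t = 2x, only odd powers of x are nonzero, with coefficient of x^(2k+1) equal to (-1)^k 2^(2k+1) / (2k+1)!.
Write 23 = 2*11 + 1, giving the coefficient (-1)^11 * 2^23 / 23! = -8388608/25852016738884976640000 = -16/49308808782358125.

-16/49308808782358125


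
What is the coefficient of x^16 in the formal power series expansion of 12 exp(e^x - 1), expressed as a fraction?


exp(e^x - 1) is the exponential generating function for the Bell numbers Bell_k: exp(e^x - 1) = sum_{k>=0} Bell_k x^k / k!.
So the coefficient of x^16 in 12 exp(e^x - 1) is 12 Bell_16 / 16!.
Computing: Bell_16 = 10480142147 and 16! = 20922789888000, giving
12 * 10480142147/20922789888000 = 10480142147/1743565824000.

10480142147/1743565824000


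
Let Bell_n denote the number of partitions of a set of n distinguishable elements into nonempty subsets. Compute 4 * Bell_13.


Bell_13 can be computed from the Bell triangle or from Dobinski's identity Bell_n = (1/e) * sum_{k>=0} k^n / k!.
Computing Bell_13 = 27644437.
Then 4 * 27644437 = 110577748.

110577748


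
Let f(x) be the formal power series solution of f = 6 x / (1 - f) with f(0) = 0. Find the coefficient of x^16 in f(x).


Apply Lagrange inversion: f = 6 x * phi(f) with phi(t) = 1/(1 - t), so
[x^n] f = 6^n * (1/n) [t^(n-1)] phi(t)^n = 6^n * (1/n) [t^(n-1)] (1 - t)^(-n) = 6^n * (1/n) C(2n - 2, n - 1) = 6^n * C_{n-1}.
For n = 16: C_15 = C(30, 15) / 16 = 155117520/16 = 9694845.
With the 6^16 = 2821109907456 factor, the coefficient is 2821109907456 * 9694845 = 27350223280750264320.

27350223280750264320
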